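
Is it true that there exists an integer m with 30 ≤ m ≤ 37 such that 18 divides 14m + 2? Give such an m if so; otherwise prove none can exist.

m = 32

For m = 30, 31 the values 422, 436 are not multiples of 18. m = 32 works, since 14·32 + 2 = 450 = 25·18.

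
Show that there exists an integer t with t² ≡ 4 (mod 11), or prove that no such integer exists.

t = 9 works: 9² = 81, and 81 − 4 = 77 = 7·11.

t = 9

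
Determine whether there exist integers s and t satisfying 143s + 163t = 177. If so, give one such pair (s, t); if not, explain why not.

s = 146, t = -127

143 and 163 are coprime, so 143s + 163t ranges over all of ℤ.
Dividing repeatedly: 163 = 1·143 + 20, 143 = 7·20 + 3, 20 = 6·3 + 2, 3 = 1·2 + 1, 2 = 2·1 + 0.
Back-substituting, 1 = 3 − 1·2 = 3 − (20 − 6·3) = −20 + 7·3 = −20 + 7·(143 − 7·20) = 7·143 − 50·20 = 7·143 − 50·(163 − 1·143) = −50·163 + 57·143; that is, 143·57 + 163·(-50) = 1.
Multiplying through by 177: s = 57·177 = 10089, t = (-50)·177 = -8850 is a solution.
Subtracting 61·163 from s and adding 61·143 to t gives the tidier solution (146, -127).
Indeed 143·146 + 163·(-127) = 20878 − 20701 = 177.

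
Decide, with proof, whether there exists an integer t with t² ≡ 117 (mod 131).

t = 36

Take t = 36. Then 36² = 1296 = 9·131 + 117, so 36² ≡ 117 (mod 131).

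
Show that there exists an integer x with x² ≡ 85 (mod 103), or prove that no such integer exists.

103 is prime, so by Euler's criterion 85 is a square mod 103 iff 85^((103−1)/2) = 85^51 ≡ 1 (mod 103).
Squaring successively (mod 103): 85^2 = 7225 ≡ 15; 85^4 ≡ 15² = 225 ≡ 19; 85^8 ≡ 19² = 361 ≡ 52; 85^16 ≡ 52² = 2704 ≡ 26; 85^32 ≡ 26² = 676 ≡ 58.
Since 51 = 32 + 16 + 2 + 1, 85^51 ≡ 58 · 26 · 15 · 85; multiplying out mod 103: 58·26 = 1508 ≡ 66, then 66·15 = 990 ≡ 63, then 63·85 = 5355 ≡ 102. Thus 85^51 ≡ 102 ≡ −1 (mod 103).
The value −1 means 85 is a non-residue modulo 103, so x² ≡ 85 (mod 103) is impossible.

There is no such integer.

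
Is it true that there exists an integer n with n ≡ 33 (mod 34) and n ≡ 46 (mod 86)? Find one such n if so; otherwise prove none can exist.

No, no such integer exists.

Reduce both congruences modulo 2, which divides 34 and 86: they say n ≡ 33 (mod 2) and n ≡ 46 (mod 2).
These are incompatible: 33 − 46 = -13 is not divisible by 2.
So no integer satisfies both congruences.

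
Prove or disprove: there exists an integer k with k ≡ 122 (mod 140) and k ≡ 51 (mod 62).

gcd(140, 62) = 2. If k ≡ 122 (mod 140) and k ≡ 51 (mod 62), then k ≡ 122 (mod 2) and k ≡ 51 (mod 2).
These are incompatible: 122 − 51 = 71 is not divisible by 2.
Therefore no such k exists.

No such integer exists.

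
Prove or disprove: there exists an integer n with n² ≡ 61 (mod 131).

Take n = 89. Then 89² = 7921 = 60·131 + 61, so 89² ≡ 61 (mod 131).

n = 89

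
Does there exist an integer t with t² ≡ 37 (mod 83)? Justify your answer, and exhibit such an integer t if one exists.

t = 28

t = 28 works: 28² = 784, and 784 − 37 = 747 = 9·83.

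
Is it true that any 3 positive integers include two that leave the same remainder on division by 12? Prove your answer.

No; for instance {17, 18, 19} is a counterexample.

Take the 3 consecutive integers 17, 18, 19: their residues mod 12 are all distinct because 3 ≤ 12.
So no two of them leave the same remainder on division by 12; the claim fails for this set.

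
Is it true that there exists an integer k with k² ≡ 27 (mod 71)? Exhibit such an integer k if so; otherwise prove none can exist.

k = 13 works: 13² = 169, and 169 − 27 = 142 = 2·71.

k = 13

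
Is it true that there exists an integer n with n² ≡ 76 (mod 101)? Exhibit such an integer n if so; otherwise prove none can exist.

n = 50

Take n = 50. Then 50² = 2500 = 24·101 + 76, so 50² ≡ 76 (mod 101).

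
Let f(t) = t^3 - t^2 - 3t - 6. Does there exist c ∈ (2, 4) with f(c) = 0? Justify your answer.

Yes, f has a root in the interval.

f(2) = -8 and f(4) = 30, which have opposite signs.
f is continuous everywhere (it is a polynomial), in particular on [2, 4].
By the Intermediate Value Theorem f must vanish at some point of (2, 4).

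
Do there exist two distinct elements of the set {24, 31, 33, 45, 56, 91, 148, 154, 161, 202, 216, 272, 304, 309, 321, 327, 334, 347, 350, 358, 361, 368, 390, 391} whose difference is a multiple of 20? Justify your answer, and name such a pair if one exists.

Both 24 and 304 leave remainder 4 on division by 20; their difference 280 = 14·20 is a multiple of 20.

Yes: 24 and 304.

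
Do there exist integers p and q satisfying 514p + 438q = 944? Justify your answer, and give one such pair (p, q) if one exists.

p = 47, q = -53

gcd(514, 438) = 2, and 2 divides 944, so integer solutions exist.
Dividing through by 2 reduces the equation to 257p + 219q = 472.
Run the Euclidean algorithm on 257 and 219: 257 = 1·219 + 38, 219 = 5·38 + 29, 38 = 1·29 + 9, 29 = 3·9 + 2, 9 = 4·2 + 1, 2 = 2·1 + 0.
Working back up the chain: 1 = 9 − 4·2 = 9 − 4·(29 − 3·9) = −4·29 + 13·9 = −4·29 + 13·(38 − 1·29) = 13·38 − 17·29 = 13·38 − 17·(219 − 5·38) = −17·219 + 98·38 = −17·219 + 98·(257 − 1·219) = 98·257 − 115·219. So 257·98 + 219·(-115) = 1.
Times 472: 257·46256 + 219·(-54280) = 472, so (46256, -54280) solves it.
Subtracting 211·219 from p and adding 211·257 to q gives the tidier solution (47, -53).
Check: 514·47 + 438·(-53) = 24158 − 23214 = 944. ✓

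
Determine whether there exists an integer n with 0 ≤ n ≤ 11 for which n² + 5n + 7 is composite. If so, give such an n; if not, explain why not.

n = 11

At n = 11: 11² + 5·11 + 7 = 183 = 3·61, which is composite.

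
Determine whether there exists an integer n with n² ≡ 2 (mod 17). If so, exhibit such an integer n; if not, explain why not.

n = 11 works: 11² = 121, and 121 − 2 = 119 = 7·17.

n = 11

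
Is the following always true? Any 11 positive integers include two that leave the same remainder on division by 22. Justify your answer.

No; for instance {58, 59, 60, 61, 62, 63, 64, 65, 66, 67, 68} is a counterexample.

Try 11 consecutive integers, 58, 59, …, 68. Their remainders mod 22 are 14, 15, 16, 17, 18, 19, 20, 21, 0, 1, 2 — pairwise different, as any 11 ≤ 22 consecutive integers have distinct residues.
So no two of them leave the same remainder on division by 22; the claim fails for this set.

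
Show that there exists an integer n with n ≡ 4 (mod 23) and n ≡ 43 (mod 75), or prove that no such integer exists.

n = 418

gcd(23, 75) = 1, so the Chinese Remainder Theorem guarantees exactly one residue class mod 1725 satisfying both.
Write n = 4 + 23t and require 4 + 23t ≡ 43 (mod 75), i.e. 23t ≡ 39 (mod 75).
Since 23·62 = 1426 = 19·75 + 1, the inverse of 23 mod 75 is 62.
Therefore t ≡ 62·39 = 2418 ≡ 18 (mod 75).
Taking t = 18 gives n = 4 + 23·18 = 418.
Indeed 418 ≡ 4 (mod 23) and 418 ≡ 43 (mod 75).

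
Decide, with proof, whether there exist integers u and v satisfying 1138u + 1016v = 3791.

No such integers exist.

gcd(1138, 1016) = 2, so every integer of the form 1138u + 1016v is a multiple of 2.
But 3791 = 2·1895 + 1, so 2 ∤ 3791.
So the equation is unsolvable over ℤ.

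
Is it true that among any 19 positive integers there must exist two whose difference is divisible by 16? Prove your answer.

Partition the integers by their residue mod 16; there are 16 classes.
With 19 integers and only 16 classes, the pigeonhole principle forces two of them, say a and b, into the same class.
Equal remainders mean a − b ≡ 0 (mod 16), so 16 divides their difference.

Yes, this is always true.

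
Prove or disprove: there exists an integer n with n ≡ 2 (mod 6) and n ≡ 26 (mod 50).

n = 26

Here gcd(6, 50) = 2, and both 2 and 26 leave remainder 0 mod 2, so the system is consistent.
List candidates n ≡ 2 (mod 6): 2, 8, 14, 20, 26. Modulo 50 these are 2, 8, 14, 20, 26; 26 gives 26 as required.
Indeed 26 ≡ 2 (mod 6) and 26 ≡ 26 (mod 50).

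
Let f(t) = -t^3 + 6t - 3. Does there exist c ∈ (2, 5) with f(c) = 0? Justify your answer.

f(2) = 1 and f(5) = -98, which have opposite signs.
As a polynomial, f is continuous on every closed interval.
By the Intermediate Value Theorem f must vanish at some point of (2, 5).

Such a root exists.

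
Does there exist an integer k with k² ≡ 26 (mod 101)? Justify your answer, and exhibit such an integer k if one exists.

Apply Euler's criterion with the prime 101: 26 is a quadratic residue iff 26^50 ≡ 1 (mod 101), and a non-residue iff it is ≡ −1.
Repeated squaring mod 101: 26^2 = 676 ≡ 70; 26^4 ≡ 70² = 4900 ≡ 52; 26^8 ≡ 52² = 2704 ≡ 78; 26^16 ≡ 78² = 6084 ≡ 24; 26^32 ≡ 24² = 576 ≡ 71.
Since 50 = 32 + 16 + 2, 26^50 ≡ 71 · 24 · 70; multiplying out mod 101: 71·24 = 1704 ≡ 88, then 88·70 = 6160 ≡ 100. Thus 26^50 ≡ 100 ≡ −1 (mod 101).
The value −1 means 26 is a non-residue modulo 101, so k² ≡ 26 (mod 101) is impossible.

No, no such integer exists.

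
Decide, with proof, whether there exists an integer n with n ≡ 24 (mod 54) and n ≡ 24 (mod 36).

n = 24

gcd(54, 36) = 18. A simultaneous solution exists iff 24 ≡ 24 (mod 18); here 24 mod 18 = 6 = 24 mod 18, so it does.
In fact n = 24 itself already satisfies 24 mod 36 = 24.
Indeed 24 ≡ 24 (mod 54) and 24 ≡ 24 (mod 36).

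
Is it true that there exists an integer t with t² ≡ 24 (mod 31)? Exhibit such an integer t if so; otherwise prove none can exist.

31 is prime, so by Euler's criterion 24 is a square mod 31 iff 24^((31−1)/2) = 24^15 ≡ 1 (mod 31).
Repeated squaring mod 31: 24^2 = 576 ≡ 18; 24^4 ≡ 18² = 324 ≡ 14; 24^8 ≡ 14² = 196 ≡ 10.
Since 15 = 8 + 4 + 2 + 1, 24^15 ≡ 10 · 14 · 18 · 24; multiplying out mod 31: 10·14 = 140 ≡ 16, then 16·18 = 288 ≡ 9, then 9·24 = 216 ≡ 30. Thus 24^15 ≡ 30 ≡ −1 (mod 31).
The value −1 means 24 is a non-residue modulo 31, so t² ≡ 24 (mod 31) is impossible.

There is no such integer.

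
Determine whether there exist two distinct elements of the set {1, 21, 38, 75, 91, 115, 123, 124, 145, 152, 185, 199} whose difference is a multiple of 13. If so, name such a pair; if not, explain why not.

Reduce each element modulo 13: 1↦1, 21↦8, 38↦12, 75↦10, 91↦0, 115↦11, 123↦6, 124↦7, 145↦2, 152↦9, 185↦3, 199↦4.
These 12 residues are pairwise different, hence no difference of two elements is divisible by 13.

No, no such pair exists.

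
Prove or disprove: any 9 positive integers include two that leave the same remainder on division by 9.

No, the set {13, 14, 15, 16, 17, 18, 19, 20, 21} is a counterexample.

Consider the 9 integers 13, 14, …, 21. They lie in distinct residue classes modulo 9, since 9 ≤ 9.
So no two of them leave the same remainder on division by 9; the claim fails for this set.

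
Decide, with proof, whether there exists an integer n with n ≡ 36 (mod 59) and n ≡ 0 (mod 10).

Since 59 and 10 share no common factor, CRT says the pair of congruences has a solution (unique mod 590).
Write n = 36 + 59t and require 36 + 59t ≡ 0 (mod 10), i.e. 59t ≡ 4 (mod 10).
59 ≡ 9 (mod 10), so this reads 9t ≡ 4 (mod 10). Invert 9 mod 10 by the Euclidean algorithm: 10 = 1·9 + 1, 9 = 9·1 + 0; back-substituting, 1 = 10 − 1·9. Hence 9·(-1) ≡ 1, so 9⁻¹ ≡ -1 ≡ 9 (mod 10).
Therefore t ≡ 9·4 = 36 ≡ 6 (mod 10).
Taking t = 6 gives n = 36 + 59·6 = 390.
Verify: 390 = 6·59 + 36 and 390 = 39·10 + 0. ✓

n = 390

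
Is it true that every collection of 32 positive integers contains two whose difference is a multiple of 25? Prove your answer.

Partition the integers by their residue mod 25; there are 25 classes.
Since 32 > 25, two of the 32 integers must share a residue class by the pigeonhole principle; call them a and b.
Their difference a − b is then a multiple of 25.

True.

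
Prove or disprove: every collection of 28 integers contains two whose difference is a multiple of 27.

Yes, this is always true.

Each integer lies in one of the 27 residue classes modulo 27.
Placing 28 integers into 27 classes, some class receives at least two — say a and b.
Equal remainders mean a − b ≡ 0 (mod 27), so 27 divides their difference.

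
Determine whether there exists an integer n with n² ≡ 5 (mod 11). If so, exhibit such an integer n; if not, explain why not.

n = 7

n = 7 works: 7² = 49, and 49 − 5 = 44 = 4·11.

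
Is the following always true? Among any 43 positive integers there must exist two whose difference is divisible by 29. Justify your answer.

Each integer lies in one of the 29 residue classes modulo 29.
Since 43 > 29, two of the 43 integers must share a residue class by the pigeonhole principle; call them a and b.
Equal remainders mean a − b ≡ 0 (mod 29), so 29 divides their difference.

Yes.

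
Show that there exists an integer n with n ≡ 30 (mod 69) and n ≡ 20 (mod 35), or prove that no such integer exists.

n = 720

Since 69 and 35 share no common factor, CRT says the pair of congruences has a solution (unique mod 2415).
Any solution of the first congruence is n = 30 + 69t; substituting into the second, 69t ≡ 20 − 30 ≡ 25 (mod 35).
69 ≡ 34 (mod 35), so this reads 34t ≡ 25 (mod 35). To invert 34 modulo 35: 35 = 1·34 + 1, 34 = 34·1 + 0, and unwinding, 1 = 35 − 1·34. Thus 34⁻¹ ≡ -1 ≡ 34 (mod 35).
Therefore t ≡ 34·25 = 850 ≡ 10 (mod 35).
Taking t = 10 gives n = 30 + 69·10 = 720.
Indeed 720 ≡ 30 (mod 69) and 720 ≡ 20 (mod 35).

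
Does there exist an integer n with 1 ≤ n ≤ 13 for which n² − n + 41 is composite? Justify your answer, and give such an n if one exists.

The values for n = 1, 2, …, 13 are 41, 43, 47, 53, 61, 71, 83, 97, 113, 131, 151, 173, 197, and each of these is prime.
So no value in the range makes the expression composite.

No such integer n in that range exists.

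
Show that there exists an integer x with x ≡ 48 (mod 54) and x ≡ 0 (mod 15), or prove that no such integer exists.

Here gcd(54, 15) = 3, and both 48 and 0 leave remainder 0 mod 3, so the system is consistent.
List candidates x ≡ 48 (mod 54): 48, 102, 156, 210. Modulo 15 these are 3, 12, 6, 0; 210 gives 0 as required.
Verify: 210 = 3·54 + 48 and 210 = 14·15 + 0. ✓

x = 210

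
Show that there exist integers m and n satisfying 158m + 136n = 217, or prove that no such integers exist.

Both 158 and 136 are divisible by gcd(158, 136) = 2, hence so is any combination 158m + 136n.
However 217 leaves remainder 1 on division by 2.
Therefore 158m + 136n = 217 has no solution in integers.

No, no such integers exist.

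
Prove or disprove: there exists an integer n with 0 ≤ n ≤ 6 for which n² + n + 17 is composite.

The values for n = 0, 1, …, 6 are 17, 19, 23, 29, 37, 47, 59, and each of these is prime.
So no value in the range makes the expression composite.

No, no such integer n in that range exists.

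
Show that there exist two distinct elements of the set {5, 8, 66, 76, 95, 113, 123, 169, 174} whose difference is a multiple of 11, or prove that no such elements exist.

Reduce each element modulo 11: 5↦5, 8↦8, 66↦0, 76↦10, 95↦7, 113↦3, 123↦2, 169↦4, 174↦9.
All 9 residues are distinct, so no two elements differ by a multiple of 11.

No, no such pair exists.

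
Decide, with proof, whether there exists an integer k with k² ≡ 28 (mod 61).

Apply Euler's criterion with the prime 61: 28 is a quadratic residue iff 28^30 ≡ 1 (mod 61), and a non-residue iff it is ≡ −1.
Repeated squaring mod 61: 28^2 = 784 ≡ 52; 28^4 ≡ 52² = 2704 ≡ 20; 28^8 ≡ 20² = 400 ≡ 34; 28^16 ≡ 34² = 1156 ≡ 58.
Since 30 = 16 + 8 + 4 + 2, 28^30 ≡ 58 · 34 · 20 · 52; multiplying out mod 61: 58·34 = 1972 ≡ 20, then 20·20 = 400 ≡ 34, then 34·52 = 1768 ≡ 60. Thus 28^30 ≡ 60 ≡ −1 (mod 61).
By Euler's criterion 28 is a quadratic non-residue mod 61: no k satisfies k² ≡ 28 (mod 61).

No, no such integer exists.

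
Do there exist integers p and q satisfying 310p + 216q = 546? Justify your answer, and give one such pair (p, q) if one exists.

p = 15, q = -19

Every value of 310p + 216q is a multiple of gcd(310, 216) = 2; since 2 ∣ 546, solutions exist.
Dividing through by 2 reduces the equation to 155p + 108q = 273.
Euclidean algorithm: 155 = 1·108 + 47, 108 = 2·47 + 14, 47 = 3·14 + 5, 14 = 2·5 + 4, 5 = 1·4 + 1, 4 = 4·1 + 0.
Unwinding: 1 = 5 − 1·4 = 5 − (14 − 2·5) = −14 + 3·5 = −14 + 3·(47 − 3·14) = 3·47 − 10·14 = 3·47 − 10·(108 − 2·47) = −10·108 + 23·47 = −10·108 + 23·(155 − 1·108) = 23·155 − 33·108, i.e. 155·23 + 108·(-33) = 1.
Scaling by 273 gives the particular solution (p, q) = (6279, -9009).
The general solution is p = 6279 + 108k, q = -9009 − 155k; taking k = -58 gives the smaller pair p = 15, q = -19.
Indeed 310·15 + 216·(-19) = 4650 − 4104 = 546.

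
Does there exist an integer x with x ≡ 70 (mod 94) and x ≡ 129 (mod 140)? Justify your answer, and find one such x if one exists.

There is no such integer.

Both moduli are multiples of 2 = gcd(94, 140), so any solution would satisfy x ≡ 70 and x ≡ 129 modulo 2 simultaneously.
These are incompatible: 70 − 129 = -59 is not divisible by 2.
Therefore no such x exists.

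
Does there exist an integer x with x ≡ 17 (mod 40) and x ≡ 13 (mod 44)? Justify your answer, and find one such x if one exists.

gcd(40, 44) = 4. A simultaneous solution exists iff 17 ≡ 13 (mod 4); here 17 mod 4 = 1 = 13 mod 4, so it does.
List candidates x ≡ 17 (mod 40): 17, 57. Modulo 44 these are 17, 13; 57 gives 13 as required.
Check: 57 mod 40 = 17, 57 mod 44 = 13. ✓

x = 57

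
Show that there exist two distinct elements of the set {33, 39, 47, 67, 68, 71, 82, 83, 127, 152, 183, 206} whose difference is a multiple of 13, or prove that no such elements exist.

No such pair exists.

Reduce each element modulo 13: 33↦7, 39↦0, 47↦8, 67↦2, 68↦3, 71↦6, 82↦4, 83↦5, 127↦10, 152↦9, 183↦1, 206↦11.
All 12 residues are distinct, so no two elements differ by a multiple of 13.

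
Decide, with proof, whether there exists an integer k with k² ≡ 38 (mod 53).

Take k = 41. Then 41² = 1681 = 31·53 + 38, so 41² ≡ 38 (mod 53).

k = 41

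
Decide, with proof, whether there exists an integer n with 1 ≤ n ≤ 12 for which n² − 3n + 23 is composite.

n = 2

At n = 2: 2² − 3·2 + 23 = 21 = 3·7, which is composite.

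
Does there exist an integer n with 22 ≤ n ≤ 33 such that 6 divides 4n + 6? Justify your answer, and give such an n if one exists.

Try n = 24: 4·24 + 6 = 102 = 17·6, which is divisible by 6.

n = 24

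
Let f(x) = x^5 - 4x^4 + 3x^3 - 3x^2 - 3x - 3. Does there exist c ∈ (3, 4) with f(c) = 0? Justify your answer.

Such a root exists.

f(3) = -39 and f(4) = 129, which have opposite signs.
f is continuous everywhere (it is a polynomial), in particular on [3, 4].
By the Intermediate Value Theorem, f takes the value 0 somewhere in the open interval.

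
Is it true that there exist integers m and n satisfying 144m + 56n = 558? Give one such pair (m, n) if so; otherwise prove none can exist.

Both 144 and 56 are divisible by gcd(144, 56) = 8, hence so is any combination 144m + 56n.
However 558 leaves remainder 6 on division by 8.
So the equation is unsolvable over ℤ.

No, no such integers exist.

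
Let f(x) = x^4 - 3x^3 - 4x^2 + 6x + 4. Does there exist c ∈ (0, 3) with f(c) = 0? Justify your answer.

f(0) = 4 and f(3) = -14, which have opposite signs.
f is continuous everywhere (it is a polynomial), in particular on [0, 3].
The Intermediate Value Theorem then guarantees some c ∈ (0, 3) with f(c) = 0.

Yes, such a c exists.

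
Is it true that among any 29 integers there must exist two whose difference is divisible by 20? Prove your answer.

Yes.

There are exactly 20 possible remainders on division by 20.
Since 29 > 20, two of the 29 integers must share a residue class by the pigeonhole principle; call them a and b.
Equal remainders mean a − b ≡ 0 (mod 20), so 20 divides their difference.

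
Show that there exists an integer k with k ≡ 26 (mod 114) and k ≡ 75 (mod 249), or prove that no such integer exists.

Reduce both congruences modulo 3, which divides 114 and 249: they say k ≡ 26 (mod 3) and k ≡ 75 (mod 3).
But 26 mod 3 = 2 while 75 mod 3 = 0, a contradiction.
Hence the system has no solution.

No such integer exists.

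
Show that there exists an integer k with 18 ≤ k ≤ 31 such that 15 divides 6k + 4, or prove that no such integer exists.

The values of 6k + 4 for k = 18, 19, …, 31 are 112, 118, 124, 130, 136, 142, 148, 154, 160, 166, 172, 178, 184, 190; reduced mod 15 these are 7, 13, 4, 10, 1, 7, 13, 4, 10, 1, 7, 13, 4, 10.
The residue 0 does not occur, so no k in [18, 31] makes 6k + 4 a multiple of 15.

No such integer k in that range exists.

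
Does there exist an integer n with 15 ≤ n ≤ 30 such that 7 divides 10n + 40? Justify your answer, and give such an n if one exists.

n = 17

Try n = 17: 10·17 + 40 = 210 = 30·7, which is divisible by 7.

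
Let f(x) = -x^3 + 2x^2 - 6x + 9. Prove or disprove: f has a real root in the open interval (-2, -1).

No such root exists.

f(-2) = 37 and f(-1) = 18, both positive.
f'(x) = -3x^2 + 4x - 6 has discriminant 4² − 4·(-3)·(-6) = -56 < 0, so f' has no real roots and is negative for every real x.
So f is strictly decreasing; between -2 and -1 its values lie between f(-2) = 37 and f(-1) = 18, all positive. Therefore f has no root in (-2, -1).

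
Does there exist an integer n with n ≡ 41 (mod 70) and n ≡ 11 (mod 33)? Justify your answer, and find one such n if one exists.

The moduli 70 and 33 are coprime, so by the Chinese Remainder Theorem a unique solution modulo 2310 exists.
Any solution of the first congruence is n = 41 + 70t; substituting into the second, 70t ≡ 11 − 41 ≡ 3 (mod 33).
70 ≡ 4 (mod 33), so this reads 4t ≡ 3 (mod 33). Note 4·25 = 100 ≡ 1 (mod 33) (as 100 − 1 = 3·33), so 4⁻¹ ≡ 25.
Multiplying by 25: t ≡ 25·3 = 75 ≡ 9 (mod 33).
Taking t = 9 gives n = 41 + 70·9 = 671.
Indeed 671 ≡ 41 (mod 70) and 671 ≡ 11 (mod 33).

n = 671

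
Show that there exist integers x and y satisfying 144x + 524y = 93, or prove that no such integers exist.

No such integers exist.

Any value of 144x + 524y is a multiple of gcd(144, 524) = 4.
But 93 = 4·23 + 1, so 4 ∤ 93.
Therefore 144x + 524y = 93 has no solution in integers.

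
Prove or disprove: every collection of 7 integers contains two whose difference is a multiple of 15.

No, the set {37, 38, 39, 40, 41, 42, 43} is a counterexample.

Take the 7 consecutive integers 37, 38, …, 43: their residues mod 15 are all distinct because 7 ≤ 15.
No two share a residue, so no pair has difference divisible by 15; the claim fails for this set.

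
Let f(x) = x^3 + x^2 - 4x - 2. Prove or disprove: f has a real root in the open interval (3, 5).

No such root exists.

f(3) = 22 and f(5) = 128, both positive, so a sign-change argument is unavailable; we show f keeps this sign on the whole interval.
Substitute x = 3 + u, where 0 < u < 2 on the interval. Expanding, f(3 + u) = u^3 + 10u^2 + 29u + 22.
All 4 nonzero coefficients of this polynomial in u are positive; hence for u > 0 the value is a sum of positive terms (the constant 22 among them).
Therefore f(x) > 0 throughout (3, 5), and f has no zero there.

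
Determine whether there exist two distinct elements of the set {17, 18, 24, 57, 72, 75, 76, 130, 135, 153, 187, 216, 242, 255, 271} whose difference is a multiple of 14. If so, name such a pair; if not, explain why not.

Both 17 and 255 leave remainder 3 on division by 14; their difference 238 = 17·14 is a multiple of 14.

17 and 255 are such a pair.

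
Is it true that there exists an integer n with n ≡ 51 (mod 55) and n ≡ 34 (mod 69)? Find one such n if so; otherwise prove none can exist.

The moduli 55 and 69 are coprime, so by the Chinese Remainder Theorem a unique solution modulo 3795 exists.
Write n = 51 + 55t and require 51 + 55t ≡ 34 (mod 69), i.e. 55t ≡ 52 (mod 69).
Since 55·64 = 3520 = 51·69 + 1, the inverse of 55 mod 69 is 64.
Therefore t ≡ 64·52 = 3328 ≡ 16 (mod 69).
Taking t = 16 gives n = 51 + 55·16 = 931.
Indeed 931 ≡ 51 (mod 55) and 931 ≡ 34 (mod 69).

n = 931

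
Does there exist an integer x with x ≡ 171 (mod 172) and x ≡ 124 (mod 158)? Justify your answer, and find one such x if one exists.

No, no such integer exists.

gcd(172, 158) = 2. If x ≡ 171 (mod 172) and x ≡ 124 (mod 158), then x ≡ 171 (mod 2) and x ≡ 124 (mod 2).
However 171 ≡ 1 and 124 ≡ 0 (mod 2), and 1 ≠ 0.
Hence the system has no solution.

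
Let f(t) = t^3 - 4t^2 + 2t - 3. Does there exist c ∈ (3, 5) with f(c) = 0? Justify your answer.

f(3) = -6 and f(5) = 32, which have opposite signs.
Since f is a polynomial it is continuous on [3, 5].
The Intermediate Value Theorem then guarantees some c ∈ (3, 5) with f(c) = 0.

Yes, such a c exists.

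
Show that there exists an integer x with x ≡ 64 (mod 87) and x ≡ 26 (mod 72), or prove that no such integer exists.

Reduce both congruences modulo 3, which divides 87 and 72: they say x ≡ 64 (mod 3) and x ≡ 26 (mod 3).
However 64 ≡ 1 and 26 ≡ 2 (mod 3), and 1 ≠ 2.
Therefore no such x exists.

There is no such integer.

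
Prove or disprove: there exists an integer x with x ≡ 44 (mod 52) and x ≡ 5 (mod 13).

gcd(52, 13) = 13. A simultaneous solution exists iff 44 ≡ 5 (mod 13); here 44 mod 13 = 5 = 5 mod 13, so it does.
The smallest candidate x = 44 works directly: 44 ≡ 5 (mod 13).
Indeed 44 ≡ 44 (mod 52) and 44 ≡ 5 (mod 13).

x = 44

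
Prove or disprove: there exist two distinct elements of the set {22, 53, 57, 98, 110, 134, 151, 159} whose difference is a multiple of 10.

There is no such pair.

Residues mod 10: 22↦2, 53↦3, 57↦7, 98↦8, 110↦0, 134↦4, 151↦1, 159↦9.
All 8 residues are distinct, so no two elements differ by a multiple of 10.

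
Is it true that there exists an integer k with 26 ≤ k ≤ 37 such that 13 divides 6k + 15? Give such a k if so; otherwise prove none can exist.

k = 30

At k = 30 we get 6·30 + 15 = 195, and 195 = 13·15.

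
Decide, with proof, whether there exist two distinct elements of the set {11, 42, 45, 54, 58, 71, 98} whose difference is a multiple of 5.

Yes: 11 and 71.

Reduce each element mod 5: 11↦1, 42↦2, 45↦0, 54↦4, 58↦3, 71↦1, 98↦3. The residue 1 repeats (at 11 and 71), and 71 − 11 = 60 = 12·5.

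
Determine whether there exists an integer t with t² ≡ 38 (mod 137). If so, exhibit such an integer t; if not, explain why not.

t = 77

Take t = 77. Then 77² = 5929 = 43·137 + 38, so 77² ≡ 38 (mod 137).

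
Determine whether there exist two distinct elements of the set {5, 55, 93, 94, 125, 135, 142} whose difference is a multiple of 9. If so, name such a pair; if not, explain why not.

Residues mod 9: 5↦5, 55↦1, 93↦3, 94↦4, 125↦8, 135↦0, 142↦7.
All 7 residues are distinct, so no two elements differ by a multiple of 9.

No, no such pair exists.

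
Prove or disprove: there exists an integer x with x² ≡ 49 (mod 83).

x = 76 works: 76² = 5776, and 5776 − 49 = 5727 = 69·83.

x = 76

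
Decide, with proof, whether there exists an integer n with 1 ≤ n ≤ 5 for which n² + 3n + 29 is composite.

n = 5

At n = 5: 5² + 3·5 + 29 = 69 = 3·23, which is composite.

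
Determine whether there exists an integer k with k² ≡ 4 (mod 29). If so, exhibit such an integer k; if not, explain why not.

k = 2

Take k = 2. Then 2² = 4, and since 0 ≤ 4 < 29 this is already reduced: 2² ≡ 4 (mod 29).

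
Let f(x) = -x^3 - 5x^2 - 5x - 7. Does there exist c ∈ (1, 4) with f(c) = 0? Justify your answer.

f(1) = -18 and f(4) = -171, both negative, so a sign-change argument is unavailable; we show f keeps this sign on the whole interval.
Substitute x = 1 + u, where 0 < u < 3 on the interval. Expanding, f(1 + u) = -u^3 - 8u^2 - 18u - 18.
The nonzero coefficients here are all negative, so for u > 0 every term is negative (or zero), and the constant term -18 is strictly negative.
So f is strictly negative on (1, 4); no root exists in the interval.

No.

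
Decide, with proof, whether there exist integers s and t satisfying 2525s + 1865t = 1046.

gcd(2525, 1865) = 5, so every integer of the form 2525s + 1865t is a multiple of 5.
However 1046 leaves remainder 1 on division by 5.
So the equation is unsolvable over ℤ.

No, no such integers exist.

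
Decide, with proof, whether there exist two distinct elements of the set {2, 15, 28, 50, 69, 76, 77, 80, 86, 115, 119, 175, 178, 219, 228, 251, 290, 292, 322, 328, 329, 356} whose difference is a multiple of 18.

Reduce each element mod 18: 2↦2, 15↦15, 28↦10, 50↦14, 69↦15, 76↦4, 77↦5, 80↦8, 86↦14, 115↦7, 119↦11, 175↦13, 178↦16, 219↦3, 228↦12, 251↦17, 290↦2, 292↦4, 322↦16, 328↦4, 329↦5, 356↦14. The residue 2 repeats (at 2 and 290), and 290 − 2 = 288 = 16·18.

The pair (2, 290) works.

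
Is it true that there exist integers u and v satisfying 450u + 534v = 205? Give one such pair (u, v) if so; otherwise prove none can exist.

No, no such integers exist.

Both 450 and 534 are divisible by gcd(450, 534) = 6, hence so is any combination 450u + 534v.
But 205 = 6·34 + 1, so 6 ∤ 205.
Hence no integers u, v satisfy the equation.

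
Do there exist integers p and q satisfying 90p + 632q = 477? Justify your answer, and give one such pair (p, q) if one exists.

Any value of 90p + 632q is a multiple of gcd(90, 632) = 2.
However 477 leaves remainder 1 on division by 2.
Hence no integers p, q satisfy the equation.

No, no such integers exist.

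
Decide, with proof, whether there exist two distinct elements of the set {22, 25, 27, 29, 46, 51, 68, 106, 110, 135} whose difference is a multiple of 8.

Reduce each element mod 8: 22↦6, 25↦1, 27↦3, 29↦5, 46↦6, 51↦3, 68↦4, 106↦2, 110↦6, 135↦7. The residue 6 repeats (at 22 and 46), and 46 − 22 = 24 = 3·8.

Yes: 22 and 46.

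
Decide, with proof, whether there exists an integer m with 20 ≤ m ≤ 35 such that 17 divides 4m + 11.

m = 27

Try m = 27: 4·27 + 11 = 119 = 7·17, which is divisible by 17.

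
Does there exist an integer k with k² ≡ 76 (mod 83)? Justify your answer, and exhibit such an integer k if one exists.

No such integer exists.

Apply Euler's criterion with the prime 83: 76 is a quadratic residue iff 76^41 ≡ 1 (mod 83), and a non-residue iff it is ≡ −1.
Squaring successively (mod 83): 76^2 = 5776 ≡ 49; 76^4 ≡ 49² = 2401 ≡ 77; 76^8 ≡ 77² = 5929 ≡ 36; 76^16 ≡ 36² = 1296 ≡ 51; 76^32 ≡ 51² = 2601 ≡ 28.
Since 41 = 32 + 8 + 1, 76^41 ≡ 28 · 36 · 76; multiplying out mod 83: 28·36 = 1008 ≡ 12, then 12·76 = 912 ≡ 82. Thus 76^41 ≡ 82 ≡ −1 (mod 83).
The value −1 means 76 is a non-residue modulo 83, so k² ≡ 76 (mod 83) is impossible.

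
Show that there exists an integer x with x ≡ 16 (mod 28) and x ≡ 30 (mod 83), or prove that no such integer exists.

x = 1192

gcd(28, 83) = 1, so the Chinese Remainder Theorem guarantees exactly one residue class mod 2324 satisfying both.
Any solution of the first congruence is x = 16 + 28t; substituting into the second, 28t ≡ 30 − 16 ≡ 14 (mod 83).
Invert 28 mod 83 by the Euclidean algorithm: 83 = 2·28 + 27, 28 = 1·27 + 1, 27 = 27·1 + 0; back-substituting, 1 = 28 − 1·27 = 28 − (83 − 2·28) = −83 + 3·28. Hence 28·3 ≡ 1, so 28⁻¹ ≡ 3 (mod 83).
Therefore t ≡ 3·14 = 42 (mod 83).
Taking t = 42 gives x = 16 + 28·42 = 1192.
Check: 1192 mod 28 = 16, 1192 mod 83 = 30. ✓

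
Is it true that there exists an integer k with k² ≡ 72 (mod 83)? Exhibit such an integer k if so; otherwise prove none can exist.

There is no such integer.

83 is prime, so by Euler's criterion 72 is a square mod 83 iff 72^((83−1)/2) = 72^41 ≡ 1 (mod 83).
Squaring successively (mod 83): 72^2 = 5184 ≡ 38; 72^4 ≡ 38² = 1444 ≡ 33; 72^8 ≡ 33² = 1089 ≡ 10; 72^16 ≡ 10² = 100 ≡ 17; 72^32 ≡ 17² = 289 ≡ 40.
Since 41 = 32 + 8 + 1, 72^41 ≡ 40 · 10 · 72; multiplying out mod 83: 40·10 = 400 ≡ 68, then 68·72 = 4896 ≡ 82. Thus 72^41 ≡ 82 ≡ −1 (mod 83).
The value −1 means 72 is a non-residue modulo 83, so k² ≡ 72 (mod 83) is impossible.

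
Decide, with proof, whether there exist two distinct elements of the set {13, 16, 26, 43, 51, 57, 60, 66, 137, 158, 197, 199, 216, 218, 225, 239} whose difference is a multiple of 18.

Residues mod 18: 13↦13, 16↦16, 26↦8, 43↦7, 51↦15, 57↦3, 60↦6, 66↦12, 137↦11, 158↦14, 197↦17, 199↦1, 216↦0, 218↦2, 225↦9, 239↦5.
No residue repeats among the 16 elements, so no pair has difference ≡ 0 (mod 18).

There is no such pair.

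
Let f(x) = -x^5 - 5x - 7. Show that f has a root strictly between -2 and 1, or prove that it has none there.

f(-2) = 35 and f(1) = -13, which have opposite signs.
Since f is a polynomial it is continuous on [-2, 1].
By the Intermediate Value Theorem f must vanish at some point of (-2, 1).

Yes, f has a root in the interval.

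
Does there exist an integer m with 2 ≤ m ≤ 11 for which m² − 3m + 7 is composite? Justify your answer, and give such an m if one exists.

m = 7

At m = 7: 7² − 3·7 + 7 = 35 = 5·7, which is composite.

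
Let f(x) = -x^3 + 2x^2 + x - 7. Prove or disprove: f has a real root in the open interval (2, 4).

f has no root in that interval.

The endpoint values f(2) = -5 and f(4) = -35 are both negative. Claim: f(x) < 0 for every x in (2, 4).
Shift to the endpoint 2: with x = 2 + u (0 < u < 2), one computes f(2 + u) = -u^3 - 4u^2 - 3u - 5.
All 4 nonzero coefficients of this polynomial in u are negative; hence for u > 0 the value is a sum of negative terms (the constant -5 among them).
Therefore f(x) < 0 throughout (2, 4), and f has no zero there.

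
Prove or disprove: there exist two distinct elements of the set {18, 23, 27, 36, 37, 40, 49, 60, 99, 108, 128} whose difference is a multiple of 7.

Both 18 and 60 leave remainder 4 on division by 7; their difference 42 = 6·7 is a multiple of 7.

18 and 60 are such a pair.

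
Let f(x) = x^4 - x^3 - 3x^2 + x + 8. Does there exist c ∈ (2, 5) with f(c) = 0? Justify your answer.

f(2) = 6 and f(5) = 438, both positive, so a sign-change argument is unavailable; we show f keeps this sign on the whole interval.
Shift to the endpoint 2: with x = 2 + u (0 < u < 3), one computes f(2 + u) = u^4 + 7u^3 + 15u^2 + 9u + 6.
All 5 nonzero coefficients of this polynomial in u are positive; hence for u > 0 the value is a sum of positive terms (the constant 6 among them).
Therefore f(x) > 0 throughout (2, 5), and f has no zero there.

No.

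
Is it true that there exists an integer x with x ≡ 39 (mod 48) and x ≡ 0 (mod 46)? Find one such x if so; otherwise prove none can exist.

Reduce both congruences modulo 2, which divides 48 and 46: they say x ≡ 39 (mod 2) and x ≡ 0 (mod 2).
However 39 ≡ 1 and 0 ≡ 0 (mod 2), and 1 ≠ 0.
Hence the system has no solution.

There is no such integer.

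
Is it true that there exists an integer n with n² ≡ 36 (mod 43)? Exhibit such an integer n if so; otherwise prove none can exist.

n = 37

Take n = 37. Then 37² = 1369 = 31·43 + 36, so 37² ≡ 36 (mod 43).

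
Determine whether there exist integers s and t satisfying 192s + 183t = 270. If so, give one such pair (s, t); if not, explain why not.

s = 30, t = -30

gcd(192, 183) = 3, and 3 divides 270, so integer solutions exist.
Dividing through by 3 reduces the equation to 64s + 61t = 90.
Run the Euclidean algorithm on 64 and 61: 64 = 1·61 + 3, 61 = 20·3 + 1, 3 = 3·1 + 0.
Working back up the chain: 1 = 61 − 20·3 = 61 − 20·(64 − 1·61) = −20·64 + 21·61. So 64·(-20) + 61·21 = 1.
Times 90: 64·(-1800) + 61·1890 = 90, so (-1800, 1890) solves it.
Adding 30·61 to s and subtracting 30·64 from t gives the tidier solution (30, -30).
Check: 192·30 + 183·(-30) = 5760 − 5490 = 270. ✓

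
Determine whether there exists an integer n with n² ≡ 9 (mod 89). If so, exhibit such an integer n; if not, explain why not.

n = 86

n = 86 works: 86² = 7396, and 7396 − 9 = 7387 = 83·89.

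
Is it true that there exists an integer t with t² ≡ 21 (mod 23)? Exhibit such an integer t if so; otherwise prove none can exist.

There is no such integer.

23 is prime, so by Euler's criterion 21 is a square mod 23 iff 21^((23−1)/2) = 21^11 ≡ 1 (mod 23).
Squaring successively (mod 23): 21^2 = 441 ≡ 4; 21^4 ≡ 4² = 16 ≡ 16; 21^8 ≡ 16² = 256 ≡ 3.
Since 11 = 8 + 2 + 1, 21^11 ≡ 3 · 4 · 21; multiplying out mod 23: 3·4 = 12 ≡ 12, then 12·21 = 252 ≡ 22. Thus 21^11 ≡ 22 ≡ −1 (mod 23).
The value −1 means 21 is a non-residue modulo 23, so t² ≡ 21 (mod 23) is impossible.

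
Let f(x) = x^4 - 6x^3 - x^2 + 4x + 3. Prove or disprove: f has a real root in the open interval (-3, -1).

f(-3) = 225 and f(-1) = 5, both positive, so a sign-change argument is unavailable; we show f keeps this sign on the whole interval.
Shift to the endpoint -1: with x = -1 − u (0 < u < 2), one computes f(-1 − u) = u^4 + 10u^3 + 23u^2 + 16u + 5.
The nonzero coefficients here are all positive, so for u > 0 every term is positive (or zero), and the constant term 5 is strictly positive.
Therefore f(x) > 0 throughout (-3, -1), and f has no zero there.

No such root exists.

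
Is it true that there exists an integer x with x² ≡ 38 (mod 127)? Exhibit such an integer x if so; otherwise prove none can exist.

x = 66

x = 66 works: 66² = 4356, and 4356 − 38 = 4318 = 34·127.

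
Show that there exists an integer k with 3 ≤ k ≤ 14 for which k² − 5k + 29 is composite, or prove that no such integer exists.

At k = 13: 13² − 5·13 + 29 = 133 = 7·19, which is composite.

k = 13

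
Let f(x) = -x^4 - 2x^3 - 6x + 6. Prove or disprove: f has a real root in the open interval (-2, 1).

Such a root exists.

f(-2) = 18 and f(1) = -3, which have opposite signs.
f is continuous everywhere (it is a polynomial), in particular on [-2, 1].
By the Intermediate Value Theorem, f takes the value 0 somewhere in the open interval.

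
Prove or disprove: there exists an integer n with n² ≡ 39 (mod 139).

139 is prime, so by Euler's criterion 39 is a square mod 139 iff 39^((139−1)/2) = 39^69 ≡ 1 (mod 139).
Squaring successively (mod 139): 39^2 = 1521 ≡ 131; 39^4 ≡ 131² = 17161 ≡ 64; 39^8 ≡ 64² = 4096 ≡ 65; 39^16 ≡ 65² = 4225 ≡ 55; 39^32 ≡ 55² = 3025 ≡ 106; 39^64 ≡ 106² = 11236 ≡ 116.
Since 69 = 64 + 4 + 1, 39^69 ≡ 116 · 64 · 39; multiplying out mod 139: 116·64 = 7424 ≡ 57, then 57·39 = 2223 ≡ 138. Thus 39^69 ≡ 138 ≡ −1 (mod 139).
The value −1 means 39 is a non-residue modulo 139, so n² ≡ 39 (mod 139) is impossible.

No, no such integer exists.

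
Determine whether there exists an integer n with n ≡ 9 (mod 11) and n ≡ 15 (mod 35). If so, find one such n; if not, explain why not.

The moduli 11 and 35 are coprime, so by the Chinese Remainder Theorem a unique solution modulo 385 exists.
Any solution of the first congruence is n = 9 + 11t; substituting into the second, 11t ≡ 15 − 9 ≡ 6 (mod 35).
Since 11·16 = 176 = 5·35 + 1, the inverse of 11 mod 35 is 16.
Multiplying by 16: t ≡ 16·6 = 96 ≡ 26 (mod 35).
Taking t = 26 gives n = 9 + 11·26 = 295.
Verify: 295 = 26·11 + 9 and 295 = 8·35 + 15. ✓

n = 295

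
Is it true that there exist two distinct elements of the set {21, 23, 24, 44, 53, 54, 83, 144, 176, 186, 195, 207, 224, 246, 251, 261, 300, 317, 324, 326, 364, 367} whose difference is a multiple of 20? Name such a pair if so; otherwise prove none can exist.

21 mod 20 = 1 and 261 mod 20 = 1, so 261 − 21 = 240 = 12·20.

The pair (21, 261) works.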